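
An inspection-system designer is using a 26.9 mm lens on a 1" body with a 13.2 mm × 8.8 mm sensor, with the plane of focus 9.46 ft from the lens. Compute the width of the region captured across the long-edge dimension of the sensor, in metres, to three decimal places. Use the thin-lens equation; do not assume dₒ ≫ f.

1.402 m

dₒ: 9.46 ft × 304.8 mm/ft = 2883.41 mm.
Similar triangles through the lens centre give W/dₒ = w/dᵢ; with 1/f = 1/dₒ + 1/dᵢ this gives W = w·(dₒ − f)/f.
W = 13.2 mm × (2883.41 − 26.9) / 26.9 = 13.2 × 106.1899 ≈ 1401.706 mm = 1.40171 m.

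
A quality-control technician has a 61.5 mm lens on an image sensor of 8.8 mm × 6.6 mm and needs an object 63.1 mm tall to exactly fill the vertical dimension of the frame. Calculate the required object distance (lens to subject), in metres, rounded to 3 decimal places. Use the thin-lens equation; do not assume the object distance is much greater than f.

0.649 m

Magnification m = h/W = dᵢ/dₒ; combined with 1/f = 1/dₒ + 1/dᵢ this gives dₒ = f·(1 + W/h).
dₒ = 61.5 mm × (1 + 63.1/6.6) = 61.5 × 10.5606 ≈ 649.477 mm = 0.649477 m.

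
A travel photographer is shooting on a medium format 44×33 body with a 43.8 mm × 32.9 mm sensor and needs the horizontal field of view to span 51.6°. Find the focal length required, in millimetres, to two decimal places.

From α = 2·arctan(w/2f) we get f = w / (2·tan(α/2)).
With w = 43.8 mm and α/2 = 25.8°, tan(α/2) ≈ 0.48342, so f ≈ 43.8 / 0.96684 ≈ 45.3023 mm.

45.30 mm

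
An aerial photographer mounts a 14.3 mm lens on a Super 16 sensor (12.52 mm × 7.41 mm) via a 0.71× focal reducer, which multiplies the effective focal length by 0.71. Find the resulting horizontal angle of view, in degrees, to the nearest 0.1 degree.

63.3°

Effective focal length f = 14.3 × 0.71 = 10.153 mm.
α = 2·arctan(12.52 / (2 × 10.153)) = 2·arctan(0.61657) ≈ 63.3132°.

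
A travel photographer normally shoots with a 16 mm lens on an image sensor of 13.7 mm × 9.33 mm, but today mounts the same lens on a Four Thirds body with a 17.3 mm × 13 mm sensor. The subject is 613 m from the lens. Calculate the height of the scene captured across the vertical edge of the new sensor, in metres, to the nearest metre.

498 m

The focal length stays 16 mm; the relevant sensor dimension is now h = 13 mm. Object distance dₒ = 613 m = 613000 mm.
Thin-lens field height W = h·(dₒ − f)/f = 13 × (613000 − 16)/16 ≈ 498049.500 mm = 498.05 m.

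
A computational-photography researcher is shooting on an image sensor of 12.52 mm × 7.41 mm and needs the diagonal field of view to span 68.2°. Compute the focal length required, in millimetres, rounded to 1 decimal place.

Sensor diagonal = √(12.52² + 7.41²) = √211.6585 ≈ 14.5485 mm.
From α = 2·arctan(d/2f) we get f = d / (2·tan(α/2)).
With d = 14.5485 mm and α/2 = 34.1°, tan(α/2) ≈ 0.67705, so f ≈ 14.5485 / 1.35410 ≈ 10.7440 mm.

10.7 mm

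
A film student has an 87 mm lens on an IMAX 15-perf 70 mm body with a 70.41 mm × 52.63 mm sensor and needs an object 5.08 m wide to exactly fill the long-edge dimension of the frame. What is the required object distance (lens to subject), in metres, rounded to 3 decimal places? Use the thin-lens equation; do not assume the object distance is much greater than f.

6.364 m

W: 5.08 m = 5080 mm.
Magnification m = w/W = dᵢ/dₒ; combined with 1/f = 1/dₒ + 1/dᵢ this gives dₒ = f·(1 + W/w).
dₒ = 87 mm × (1 + 5080/70.41) = 87 × 73.1488 ≈ 6363.949 mm = 6.36395 m.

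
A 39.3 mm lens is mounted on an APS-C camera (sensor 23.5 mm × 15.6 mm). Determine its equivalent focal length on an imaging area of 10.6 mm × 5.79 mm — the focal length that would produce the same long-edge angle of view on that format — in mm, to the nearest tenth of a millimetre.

17.7 mm

Equal angle of view means equal width/f ratio, so f₂ = f₁ · (width₂/width₁) = 39.3 × 10.6/23.5.
f₂ = 39.3 × 0.45106 ≈ 17.727 mm.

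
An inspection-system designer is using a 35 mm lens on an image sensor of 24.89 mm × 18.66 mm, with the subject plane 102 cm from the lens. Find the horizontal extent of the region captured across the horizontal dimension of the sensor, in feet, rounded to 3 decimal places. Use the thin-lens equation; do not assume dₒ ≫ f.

dₒ: 102 cm = 1020 mm.
Similar triangles through the lens centre give W/dₒ = w/dᵢ; with 1/f = 1/dₒ + 1/dᵢ this gives W = w·(dₒ − f)/f.
W = 24.89 mm × (1020 − 35) / 35 = 24.89 × 28.1429 ≈ 700.476 mm = 700.476/304.8 ft = 2.29815 ft.

2.298 ft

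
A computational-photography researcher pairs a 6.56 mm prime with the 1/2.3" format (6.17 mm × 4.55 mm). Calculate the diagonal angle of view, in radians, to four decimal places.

Sensor diagonal = √(6.17² + 4.55²) = √58.7714 ≈ 7.6663 mm.
Angle of view α = 2·arctan(d/2f) with d = 7.6663 mm and f = 6.56 mm.
d/2f = 0.58432; arctan(0.58432) ≈ 0.5288 rad, so α ≈ 1.0576 rad.

1.0576 rad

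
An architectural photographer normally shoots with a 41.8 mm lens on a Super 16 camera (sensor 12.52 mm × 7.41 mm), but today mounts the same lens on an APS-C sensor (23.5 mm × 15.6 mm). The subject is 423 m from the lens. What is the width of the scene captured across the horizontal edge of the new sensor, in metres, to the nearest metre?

The focal length stays 41.8 mm; the relevant sensor dimension is now w = 23.5 mm. Object distance dₒ = 423 m = 423000 mm.
Thin-lens field width W = w·(dₒ − f)/f = 23.5 × (423000 − 41.8)/41.8 ≈ 237787.505 mm = 237.788 m.

238 m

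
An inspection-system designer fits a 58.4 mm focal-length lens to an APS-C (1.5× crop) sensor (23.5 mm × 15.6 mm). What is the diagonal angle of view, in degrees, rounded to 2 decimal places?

27.15°

Sensor diagonal = √(23.5² + 15.6²) = √795.6100 ≈ 28.2066 mm.
Angle of view α = 2·arctan(d/2f) with d = 28.2066 mm and f = 58.4 mm.
d/2f = 0.24149; arctan(0.24149) ≈ 13.5767°, so α ≈ 27.1533°.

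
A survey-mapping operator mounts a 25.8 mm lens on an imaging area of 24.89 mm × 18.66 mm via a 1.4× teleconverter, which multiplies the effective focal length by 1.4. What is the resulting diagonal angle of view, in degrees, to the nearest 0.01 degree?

Effective focal length f = 25.8 × 1.4 = 36.12 mm.
Sensor diagonal = √(24.89² + 18.66²) = √967.7077 ≈ 31.1080 mm.
α = 2·arctan(31.108 / (2 × 36.12)) = 2·arctan(0.43062) ≈ 46.5954°.

46.60°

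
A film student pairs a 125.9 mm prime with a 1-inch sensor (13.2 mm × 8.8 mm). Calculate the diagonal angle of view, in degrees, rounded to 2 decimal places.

Sensor diagonal = √(13.2² + 8.8²) = √251.6800 ≈ 15.8644 mm.
Angle of view α = 2·arctan(d/2f) with d = 15.8644 mm and f = 125.9 mm.
d/2f = 0.06300; arctan(0.06300) ≈ 3.6051°, so α ≈ 7.2102°.

7.21°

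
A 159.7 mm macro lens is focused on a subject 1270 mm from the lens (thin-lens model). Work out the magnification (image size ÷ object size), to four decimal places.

0.1438×

Thin lens: 1/f = 1/dₒ + 1/dᵢ → 1/dᵢ = 1/159.7 − 1/1270 = 0.0054743 mm⁻¹, so dᵢ ≈ 182.6704 mm.
Magnification m = dᵢ/dₒ = 182.6704/1270 ≈ 0.14383.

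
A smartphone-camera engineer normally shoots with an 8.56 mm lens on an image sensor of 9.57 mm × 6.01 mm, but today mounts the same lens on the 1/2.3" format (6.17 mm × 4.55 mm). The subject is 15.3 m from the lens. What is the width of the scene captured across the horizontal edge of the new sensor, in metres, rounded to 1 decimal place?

11.0 m

The focal length stays 8.56 mm; the relevant sensor dimension is now w = 6.17 mm. Object distance dₒ = 15.3 m = 15300 mm.
Thin-lens field width W = w·(dₒ − f)/f = 6.17 × (15300 − 8.56)/8.56 ≈ 11021.984 mm = 11.022 m.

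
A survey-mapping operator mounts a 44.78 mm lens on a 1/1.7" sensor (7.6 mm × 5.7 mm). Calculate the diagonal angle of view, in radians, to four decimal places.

Sensor diagonal = √(7.6² + 5.7²) = √90.2500 ≈ 9.5000 mm.
Angle of view α = 2·arctan(d/2f) with d = 9.5000 mm and f = 44.78 mm.
d/2f = 0.10607; arctan(0.10607) ≈ 0.1057 rad, so α ≈ 0.2114 rad.

0.2114 rad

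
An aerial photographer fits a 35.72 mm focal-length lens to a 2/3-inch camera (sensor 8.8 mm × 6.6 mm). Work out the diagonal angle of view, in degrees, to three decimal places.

17.507°

Sensor diagonal = √(8.8² + 6.6²) = √121.0000 ≈ 11.0000 mm.
Angle of view α = 2·arctan(d/2f) with d = 11.0000 mm and f = 35.72 mm.
d/2f = 0.15398; arctan(0.15398) ≈ 8.7534°, so α ≈ 17.5068°.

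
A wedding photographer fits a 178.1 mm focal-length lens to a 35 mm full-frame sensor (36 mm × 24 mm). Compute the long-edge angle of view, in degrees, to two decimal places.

11.54°

Angle of view α = 2·arctan(w/2f) with w = 36 mm and f = 178.1 mm.
w/2f = 0.10107; arctan(0.10107) ≈ 5.7711°, so α ≈ 11.5422°.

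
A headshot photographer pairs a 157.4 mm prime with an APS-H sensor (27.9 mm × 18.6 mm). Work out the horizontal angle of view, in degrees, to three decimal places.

10.130°

Angle of view α = 2·arctan(w/2f) with w = 27.9 mm and f = 157.4 mm.
w/2f = 0.08863; arctan(0.08863) ≈ 5.0648°, so α ≈ 10.1295°.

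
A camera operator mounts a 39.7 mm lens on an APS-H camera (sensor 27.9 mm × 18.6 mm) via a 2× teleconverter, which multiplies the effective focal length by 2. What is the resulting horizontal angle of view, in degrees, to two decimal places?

19.93°

Effective focal length f = 39.7 × 2 = 79.4 mm.
α = 2·arctan(27.9 / (2 × 79.4)) = 2·arctan(0.17569) ≈ 19.9295°.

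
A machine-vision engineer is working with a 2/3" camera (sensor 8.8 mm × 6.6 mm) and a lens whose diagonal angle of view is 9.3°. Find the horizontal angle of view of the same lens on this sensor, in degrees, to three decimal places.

7.446°

Sensor diagonal = √(8.8² + 6.6²) = √121.0000 ≈ 11.0000 mm.
From the diagonal AOV: f = 11.0000 / (2·tan(4.65°)) = 11.0000 / 0.16267 ≈ 67.6203 mm.
Horizontal AOV = 2·arctan(8.8 / (2 × 67.6203)) = 2·arctan(0.06507) ≈ 7.4459°.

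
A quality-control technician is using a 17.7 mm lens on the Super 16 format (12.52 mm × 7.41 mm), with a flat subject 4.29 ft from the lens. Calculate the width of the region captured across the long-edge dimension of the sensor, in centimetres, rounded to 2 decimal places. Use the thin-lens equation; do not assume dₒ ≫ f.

91.24 cm

dₒ: 4.29 ft × 304.8 mm/ft = 1307.59 mm.
Similar triangles through the lens centre give W/dₒ = w/dᵢ; with 1/f = 1/dₒ + 1/dᵢ this gives W = w·(dₒ − f)/f.
W = 12.52 mm × (1307.59 − 17.7) / 17.7 = 12.52 × 72.8753 ≈ 912.398 mm = 91.2398 cm.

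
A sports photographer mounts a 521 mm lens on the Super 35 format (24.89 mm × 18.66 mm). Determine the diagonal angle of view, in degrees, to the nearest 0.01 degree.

3.42°

Sensor diagonal = √(24.89² + 18.66²) = √967.7077 ≈ 31.1080 mm.
Angle of view α = 2·arctan(d/2f) with d = 31.1080 mm and f = 521 mm.
d/2f = 0.02985; arctan(0.02985) ≈ 1.7100°, so α ≈ 3.4200°.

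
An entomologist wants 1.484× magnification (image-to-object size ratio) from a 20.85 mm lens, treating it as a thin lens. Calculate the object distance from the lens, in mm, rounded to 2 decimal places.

34.90 mm

With m = dᵢ/dₒ and 1/f = 1/dₒ + 1/dᵢ, substituting dᵢ = m·dₒ gives 1/f = (1 + 1/m)/dₒ, hence dₒ = f·(1 + 1/m).
dₒ = 20.85 × (1 + 1/1.484) = 20.85 × 1.67385 ≈ 34.900 mm.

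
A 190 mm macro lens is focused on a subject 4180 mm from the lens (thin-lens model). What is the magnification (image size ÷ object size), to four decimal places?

0.0476×

Thin lens: 1/f = 1/dₒ + 1/dᵢ → 1/dᵢ = 1/190 − 1/4180 = 0.0050239 mm⁻¹, so dᵢ ≈ 199.0476 mm.
Magnification m = dᵢ/dₒ = 199.0476/4180 ≈ 0.04762.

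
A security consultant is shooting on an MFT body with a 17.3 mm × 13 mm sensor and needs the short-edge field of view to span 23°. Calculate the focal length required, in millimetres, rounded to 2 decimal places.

From α = 2·arctan(h/2f) we get f = h / (2·tan(α/2)).
With h = 13 mm and α/2 = 11.5°, tan(α/2) ≈ 0.20345, so f ≈ 13 / 0.40690 ≈ 31.9485 mm.

31.95 mm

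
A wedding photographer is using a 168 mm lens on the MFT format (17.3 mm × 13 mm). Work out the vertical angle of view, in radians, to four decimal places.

0.0773 rad

Angle of view α = 2·arctan(h/2f) with h = 13 mm and f = 168 mm.
h/2f = 0.03869; arctan(0.03869) ≈ 0.0387 rad, so α ≈ 0.0773 rad.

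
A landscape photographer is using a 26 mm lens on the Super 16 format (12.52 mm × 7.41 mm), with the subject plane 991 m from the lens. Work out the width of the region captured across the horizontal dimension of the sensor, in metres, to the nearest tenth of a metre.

477.2 m

dₒ: 991 m = 991000 mm.
Similar triangles through the lens centre give W/dₒ = w/dᵢ; with 1/f = 1/dₒ + 1/dᵢ this gives W = w·(dₒ − f)/f.
W = 12.52 mm × (991000 − 26) / 26 = 12.52 × 38114.3846 ≈ 477192.095 mm = 477.192 m.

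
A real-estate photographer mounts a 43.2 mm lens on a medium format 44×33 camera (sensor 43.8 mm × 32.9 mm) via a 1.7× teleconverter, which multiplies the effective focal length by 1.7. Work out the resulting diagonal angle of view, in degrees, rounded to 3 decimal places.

Effective focal length f = 43.2 × 1.7 = 73.44 mm.
Sensor diagonal = √(43.8² + 32.9²) = √3000.8500 ≈ 54.7800 mm.
α = 2·arctan(54.780 / (2 × 73.44)) = 2·arctan(0.37296) ≈ 40.9068°.

40.907°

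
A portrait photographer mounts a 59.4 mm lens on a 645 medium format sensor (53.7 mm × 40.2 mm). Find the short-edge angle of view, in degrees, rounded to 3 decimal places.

Angle of view α = 2·arctan(h/2f) with h = 40.2 mm and f = 59.4 mm.
h/2f = 0.33838; arctan(0.33838) ≈ 18.6950°, so α ≈ 37.3900°.

37.390°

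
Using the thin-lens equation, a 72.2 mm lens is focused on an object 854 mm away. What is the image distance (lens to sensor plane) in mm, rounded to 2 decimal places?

78.87 mm

1/dᵢ = 1/f − 1/dₒ = 1/72.2 − 1/854 = 0.0126795 mm⁻¹.
dᵢ = 1/0.0126795 ≈ 78.8677 mm.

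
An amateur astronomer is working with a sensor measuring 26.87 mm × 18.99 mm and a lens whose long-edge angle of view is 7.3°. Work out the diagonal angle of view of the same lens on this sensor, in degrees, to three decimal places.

8.933°

From the long-edge AOV: f = 26.87 / (2·tan(3.65°)) = 26.87 / 0.12758 ≈ 210.6102 mm.
Sensor diagonal = √(26.87² + 18.99²) = √1082.6170 ≈ 32.9031 mm.
Diagonal AOV = 2·arctan(32.9031 / (2 × 210.6102)) = 2·arctan(0.07811) ≈ 8.9330°.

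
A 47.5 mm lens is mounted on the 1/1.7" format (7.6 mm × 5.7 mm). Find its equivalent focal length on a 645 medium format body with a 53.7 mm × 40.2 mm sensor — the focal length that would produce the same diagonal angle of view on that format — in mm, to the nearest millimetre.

335 mm

Sensor diagonal = √(7.6² + 5.7²) = √90.2500 ≈ 9.5000 mm.
Sensor diagonal = √(53.7² + 40.2²) = √4499.7300 ≈ 67.0800 mm.
Equal angle of view means equal diagonal/f ratio, so f₂ = f₁ · (diagonal₂/diagonal₁) = 47.5 × 67.0800/9.5000.
f₂ = 47.5 × 7.06106 ≈ 335.400 mm.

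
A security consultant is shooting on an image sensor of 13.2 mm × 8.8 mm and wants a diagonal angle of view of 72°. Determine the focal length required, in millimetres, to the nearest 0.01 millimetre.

Sensor diagonal = √(13.2² + 8.8²) = √251.6800 ≈ 15.8644 mm.
From α = 2·arctan(d/2f) we get f = d / (2·tan(α/2)).
With d = 15.8644 mm and α/2 = 36°, tan(α/2) ≈ 0.72654, so f ≈ 15.8644 / 1.45309 ≈ 10.9178 mm.

10.92 mm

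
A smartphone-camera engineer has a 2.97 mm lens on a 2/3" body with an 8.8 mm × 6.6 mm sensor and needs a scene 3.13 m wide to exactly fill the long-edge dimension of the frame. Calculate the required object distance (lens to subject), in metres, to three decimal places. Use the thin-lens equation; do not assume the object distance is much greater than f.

1.059 m

W: 3.13 m = 3130 mm.
Magnification m = w/W = dᵢ/dₒ; combined with 1/f = 1/dₒ + 1/dᵢ this gives dₒ = f·(1 + W/w).
dₒ = 2.97 mm × (1 + 3130/8.8) = 2.97 × 356.6818 ≈ 1059.345 mm = 1.05934 m.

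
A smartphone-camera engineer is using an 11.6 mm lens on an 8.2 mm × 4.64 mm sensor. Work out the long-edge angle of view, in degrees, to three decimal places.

38.932°

Angle of view α = 2·arctan(w/2f) with w = 8.2 mm and f = 11.6 mm.
w/2f = 0.35345; arctan(0.35345) ≈ 19.4659°, so α ≈ 38.9317°.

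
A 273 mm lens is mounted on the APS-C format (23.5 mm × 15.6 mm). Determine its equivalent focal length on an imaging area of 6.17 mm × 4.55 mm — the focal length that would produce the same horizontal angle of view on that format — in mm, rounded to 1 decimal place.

71.7 mm

Equal angle of view means equal width/f ratio, so f₂ = f₁ · (width₂/width₁) = 273 × 6.17/23.5.
f₂ = 273 × 0.26255 ≈ 71.677 mm.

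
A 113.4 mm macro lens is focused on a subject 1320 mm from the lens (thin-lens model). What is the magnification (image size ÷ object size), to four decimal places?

0.0940×

Thin lens: 1/f = 1/dₒ + 1/dᵢ → 1/dᵢ = 1/113.4 − 1/1320 = 0.0080608 mm⁻¹, so dᵢ ≈ 124.0577 mm.
Magnification m = dᵢ/dₒ = 124.0577/1320 ≈ 0.09398.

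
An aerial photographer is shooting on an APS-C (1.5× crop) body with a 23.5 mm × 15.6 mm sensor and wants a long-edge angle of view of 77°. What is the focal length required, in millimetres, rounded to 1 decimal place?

From α = 2·arctan(w/2f) we get f = w / (2·tan(α/2)).
With w = 23.5 mm and α/2 = 38.5°, tan(α/2) ≈ 0.79544, so f ≈ 23.5 / 1.59087 ≈ 14.7718 mm.

14.8 mm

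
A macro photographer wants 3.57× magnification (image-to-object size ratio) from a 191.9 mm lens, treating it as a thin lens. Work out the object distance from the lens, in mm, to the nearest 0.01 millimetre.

With m = dᵢ/dₒ and 1/f = 1/dₒ + 1/dᵢ, substituting dᵢ = m·dₒ gives 1/f = (1 + 1/m)/dₒ, hence dₒ = f·(1 + 1/m).
dₒ = 191.9 × (1 + 1/3.57) = 191.9 × 1.28011 ≈ 245.654 mm.

245.65 mm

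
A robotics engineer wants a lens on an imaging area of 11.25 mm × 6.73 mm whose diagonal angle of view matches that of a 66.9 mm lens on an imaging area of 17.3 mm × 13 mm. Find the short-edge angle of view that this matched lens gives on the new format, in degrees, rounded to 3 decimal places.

Sensor diagonal = √(17.3² + 13²) = √468.2900 ≈ 21.6400 mm.
Sensor diagonal = √(11.25² + 6.73²) = √171.8554 ≈ 13.1094 mm.
Equal diagonal AOV ⇒ f₂ = f₁ · 13.1094/21.6400 = 66.9 × 0.60579 ≈ 40.5275 mm.
Short-edge AOV on the new format = 2·arctan(6.73 / (2 × 40.5275)) = 2·arctan(0.08303) ≈ 9.4928°.

9.493°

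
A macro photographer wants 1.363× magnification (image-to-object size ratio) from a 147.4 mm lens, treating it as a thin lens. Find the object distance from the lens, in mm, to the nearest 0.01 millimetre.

255.54 mm

With m = dᵢ/dₒ and 1/f = 1/dₒ + 1/dᵢ, substituting dᵢ = m·dₒ gives 1/f = (1 + 1/m)/dₒ, hence dₒ = f·(1 + 1/m).
dₒ = 147.4 × (1 + 1/1.363) = 147.4 × 1.73368 ≈ 255.544 mm.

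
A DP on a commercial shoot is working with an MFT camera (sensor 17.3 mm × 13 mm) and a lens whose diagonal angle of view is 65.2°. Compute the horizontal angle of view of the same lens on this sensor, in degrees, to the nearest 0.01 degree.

Sensor diagonal = √(17.3² + 13²) = √468.2900 ≈ 21.6400 mm.
From the diagonal AOV: f = 21.6400 / (2·tan(32.6°)) = 21.6400 / 1.27905 ≈ 16.9188 mm.
Horizontal AOV = 2·arctan(17.3 / (2 × 16.9188)) = 2·arctan(0.51127) ≈ 54.1583°.

54.16°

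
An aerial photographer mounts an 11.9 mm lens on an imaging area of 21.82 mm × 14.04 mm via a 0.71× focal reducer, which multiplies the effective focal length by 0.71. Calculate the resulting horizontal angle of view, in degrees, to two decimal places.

Effective focal length f = 11.9 × 0.71 = 8.449 mm.
α = 2·arctan(21.82 / (2 × 8.449)) = 2·arctan(1.29128) ≈ 104.4897°.

104.49°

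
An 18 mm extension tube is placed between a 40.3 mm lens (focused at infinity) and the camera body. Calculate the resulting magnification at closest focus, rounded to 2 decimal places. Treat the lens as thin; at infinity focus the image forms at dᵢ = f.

0.45×

The tube moves the image plane from f to f + e, so dᵢ = 40.3 + 18 = 58.3 mm. Focus is achieved when 1/f = 1/dₒ + 1/dᵢ, giving dₒ = 1/(1/f − 1/(f+e)).
Magnification m = dᵢ/dₒ = (f+e)·(1/f − 1/(f+e)) = e/f = 18/40.3 ≈ 0.4467.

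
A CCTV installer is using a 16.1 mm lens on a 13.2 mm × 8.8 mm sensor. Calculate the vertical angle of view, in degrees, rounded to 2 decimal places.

Angle of view α = 2·arctan(h/2f) with h = 8.8 mm and f = 16.1 mm.
h/2f = 0.27329; arctan(0.27329) ≈ 15.2852°, so α ≈ 30.5705°.

30.57°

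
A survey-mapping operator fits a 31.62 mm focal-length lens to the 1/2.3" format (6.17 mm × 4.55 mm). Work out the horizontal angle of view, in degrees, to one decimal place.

Angle of view α = 2·arctan(w/2f) with w = 6.17 mm and f = 31.62 mm.
w/2f = 0.09756; arctan(0.09756) ≈ 5.5724°, so α ≈ 11.1448°.

11.1°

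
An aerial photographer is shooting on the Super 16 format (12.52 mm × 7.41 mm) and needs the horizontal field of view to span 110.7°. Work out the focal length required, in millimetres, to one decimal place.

From α = 2·arctan(w/2f) we get f = w / (2·tan(α/2)).
With w = 12.52 mm and α/2 = 55.35°, tan(α/2) ≈ 1.44688, so f ≈ 12.52 / 2.89376 ≈ 4.3266 mm.

4.3 mm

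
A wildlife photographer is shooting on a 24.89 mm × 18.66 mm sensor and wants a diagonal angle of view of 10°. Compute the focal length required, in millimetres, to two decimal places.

177.78 mm

Sensor diagonal = √(24.89² + 18.66²) = √967.7077 ≈ 31.1080 mm.
From α = 2·arctan(d/2f) we get f = d / (2·tan(α/2)).
With d = 31.1080 mm and α/2 = 5°, tan(α/2) ≈ 0.08749, so f ≈ 31.1080 / 0.17498 ≈ 177.7830 mm.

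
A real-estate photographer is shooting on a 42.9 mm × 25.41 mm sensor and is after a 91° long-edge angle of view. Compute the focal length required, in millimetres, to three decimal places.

From α = 2·arctan(w/2f) we get f = w / (2·tan(α/2)).
With w = 42.9 mm and α/2 = 45.5°, tan(α/2) ≈ 1.01761, so f ≈ 42.9 / 2.03521 ≈ 21.0789 mm.

21.079 mm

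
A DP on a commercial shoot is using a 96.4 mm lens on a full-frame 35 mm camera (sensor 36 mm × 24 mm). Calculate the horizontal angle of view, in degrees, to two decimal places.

Angle of view α = 2·arctan(w/2f) with w = 36 mm and f = 96.4 mm.
w/2f = 0.18672; arctan(0.18672) ≈ 10.5766°, so α ≈ 21.1532°.

21.15°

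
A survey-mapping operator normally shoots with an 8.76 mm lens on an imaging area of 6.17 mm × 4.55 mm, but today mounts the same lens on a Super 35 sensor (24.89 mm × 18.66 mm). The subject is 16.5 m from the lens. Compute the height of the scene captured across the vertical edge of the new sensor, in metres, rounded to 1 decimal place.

The focal length stays 8.76 mm; the relevant sensor dimension is now h = 18.66 mm. Object distance dₒ = 16.5 m = 16500 mm.
Thin-lens field height W = h·(dₒ − f)/f = 18.66 × (16500 − 8.76)/8.76 ≈ 35128.600 mm = 35.1286 m.

35.1 m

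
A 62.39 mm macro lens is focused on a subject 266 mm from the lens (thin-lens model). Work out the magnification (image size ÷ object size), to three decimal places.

Thin lens: 1/f = 1/dₒ + 1/dᵢ → 1/dᵢ = 1/62.39 − 1/266 = 0.0122688 mm⁻¹, so dᵢ ≈ 81.5075 mm.
Magnification m = dᵢ/dₒ = 81.5075/266 ≈ 0.30642.

0.306×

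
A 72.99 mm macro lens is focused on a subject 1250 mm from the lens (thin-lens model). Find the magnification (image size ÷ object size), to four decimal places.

0.0620×

Thin lens: 1/f = 1/dₒ + 1/dᵢ → 1/dᵢ = 1/72.99 − 1/1250 = 0.0129005 mm⁻¹, so dᵢ ≈ 77.5163 mm.
Magnification m = dᵢ/dₒ = 77.5163/1250 ≈ 0.06201.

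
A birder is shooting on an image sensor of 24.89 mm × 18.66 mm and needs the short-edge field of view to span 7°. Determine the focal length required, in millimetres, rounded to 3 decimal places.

152.544 mm

From α = 2·arctan(h/2f) we get f = h / (2·tan(α/2)).
With h = 18.66 mm and α/2 = 3.5°, tan(α/2) ≈ 0.06116, so f ≈ 18.66 / 0.12233 ≈ 152.5442 mm.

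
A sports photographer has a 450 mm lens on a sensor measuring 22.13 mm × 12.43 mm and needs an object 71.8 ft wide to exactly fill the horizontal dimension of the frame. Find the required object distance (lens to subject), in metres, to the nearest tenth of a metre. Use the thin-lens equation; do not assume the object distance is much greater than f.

445.5 m

W: 71.8 ft × 304.8 mm/ft = 21884.64 mm.
Magnification m = w/W = dᵢ/dₒ; combined with 1/f = 1/dₒ + 1/dᵢ this gives dₒ = f·(1 + W/w).
dₒ = 450 mm × (1 + 21884.6/22.13) = 450 × 989.9128 ≈ 445460.740 mm = 445.461 m.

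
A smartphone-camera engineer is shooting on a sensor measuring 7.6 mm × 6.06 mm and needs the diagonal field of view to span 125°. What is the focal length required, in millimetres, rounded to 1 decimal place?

2.5 mm

Sensor diagonal = √(7.6² + 6.06²) = √94.4836 ≈ 9.7203 mm.
From α = 2·arctan(d/2f) we get f = d / (2·tan(α/2)).
With d = 9.7203 mm and α/2 = 62.5°, tan(α/2) ≈ 1.92098, so f ≈ 9.7203 / 3.84196 ≈ 2.5300 mm.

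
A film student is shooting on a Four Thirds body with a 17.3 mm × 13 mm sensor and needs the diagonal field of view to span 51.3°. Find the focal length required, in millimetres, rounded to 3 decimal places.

22.533 mm

Sensor diagonal = √(17.3² + 13²) = √468.2900 ≈ 21.6400 mm.
From α = 2·arctan(d/2f) we get f = d / (2·tan(α/2)).
With d = 21.6400 mm and α/2 = 25.65°, tan(α/2) ≈ 0.48019, so f ≈ 21.6400 / 0.96039 ≈ 22.5326 mm.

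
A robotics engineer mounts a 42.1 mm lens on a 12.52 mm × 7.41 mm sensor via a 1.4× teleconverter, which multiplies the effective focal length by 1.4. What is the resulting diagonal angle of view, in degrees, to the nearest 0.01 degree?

Effective focal length f = 42.1 × 1.4 = 58.94 mm.
Sensor diagonal = √(12.52² + 7.41²) = √211.6585 ≈ 14.5485 mm.
α = 2·arctan(14.548 / (2 × 58.94)) = 2·arctan(0.12342) ≈ 14.0715°.

14.07°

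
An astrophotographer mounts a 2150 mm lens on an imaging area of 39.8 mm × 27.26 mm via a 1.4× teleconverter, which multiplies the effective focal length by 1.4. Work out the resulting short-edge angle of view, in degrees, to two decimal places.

0.52°

Effective focal length f = 2150 × 1.4 = 3010 mm.
α = 2·arctan(27.26 / (2 × 3010)) = 2·arctan(0.00453) ≈ 0.5189°.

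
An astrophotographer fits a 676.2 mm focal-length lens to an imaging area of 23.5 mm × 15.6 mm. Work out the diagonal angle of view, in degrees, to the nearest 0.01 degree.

Sensor diagonal = √(23.5² + 15.6²) = √795.6100 ≈ 28.2066 mm.
Angle of view α = 2·arctan(d/2f) with d = 28.2066 mm and f = 676.2 mm.
d/2f = 0.02086; arctan(0.02086) ≈ 1.1948°, so α ≈ 2.3897°.

2.39°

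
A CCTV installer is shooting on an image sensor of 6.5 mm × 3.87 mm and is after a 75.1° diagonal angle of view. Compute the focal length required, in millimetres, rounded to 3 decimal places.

Sensor diagonal = √(6.5² + 3.87²) = √57.2269 ≈ 7.5648 mm.
From α = 2·arctan(d/2f) we get f = d / (2·tan(α/2)).
With d = 7.5648 mm and α/2 = 37.55°, tan(α/2) ≈ 0.76871, so f ≈ 7.5648 / 1.53743 ≈ 4.9205 mm.

4.920 mm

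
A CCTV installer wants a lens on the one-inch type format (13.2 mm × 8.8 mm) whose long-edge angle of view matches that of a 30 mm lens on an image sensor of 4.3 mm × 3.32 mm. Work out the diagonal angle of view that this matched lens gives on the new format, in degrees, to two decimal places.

Equal long-edge AOV ⇒ f₂ = f₁ · 13.2/4.3 = 30 × 3.06977 ≈ 92.0930 mm.
Sensor diagonal = √(13.2² + 8.8²) = √251.6800 ≈ 15.8644 mm.
Diagonal AOV on the new format = 2·arctan(15.8644 / (2 × 92.0930)) = 2·arctan(0.08613) ≈ 9.8458°.

9.85°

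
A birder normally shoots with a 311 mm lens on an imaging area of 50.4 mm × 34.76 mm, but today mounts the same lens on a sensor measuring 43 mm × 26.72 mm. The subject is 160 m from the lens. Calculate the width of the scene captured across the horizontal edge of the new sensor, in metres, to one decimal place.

22.1 m

The focal length stays 311 mm; the relevant sensor dimension is now w = 43 mm. Object distance dₒ = 160 m = 160000 mm.
Thin-lens field width W = w·(dₒ − f)/f = 43 × (160000 − 311)/311 ≈ 22079.186 mm = 22.0792 m.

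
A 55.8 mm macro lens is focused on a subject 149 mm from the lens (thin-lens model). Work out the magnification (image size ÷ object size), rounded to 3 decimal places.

0.599×

Thin lens: 1/f = 1/dₒ + 1/dᵢ → 1/dᵢ = 1/55.8 − 1/149 = 0.0112097 mm⁻¹, so dᵢ ≈ 89.2082 mm.
Magnification m = dᵢ/dₒ = 89.2082/149 ≈ 0.59871.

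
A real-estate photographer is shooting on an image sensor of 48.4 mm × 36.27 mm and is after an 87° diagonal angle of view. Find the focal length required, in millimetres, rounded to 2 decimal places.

31.87 mm

Sensor diagonal = √(48.4² + 36.27²) = √3658.0729 ≈ 60.4820 mm.
From α = 2·arctan(d/2f) we get f = d / (2·tan(α/2)).
With d = 60.4820 mm and α/2 = 43.5°, tan(α/2) ≈ 0.94896, so f ≈ 60.4820 / 1.89793 ≈ 31.8674 mm.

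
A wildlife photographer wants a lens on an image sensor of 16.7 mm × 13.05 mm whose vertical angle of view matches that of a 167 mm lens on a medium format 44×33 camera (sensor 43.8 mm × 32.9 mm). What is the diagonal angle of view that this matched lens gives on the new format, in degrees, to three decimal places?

Equal vertical AOV ⇒ f₂ = f₁ · 13.05/32.9 = 167 × 0.39666 ≈ 66.2416 mm.
Sensor diagonal = √(16.7² + 13.05²) = √449.1925 ≈ 21.1942 mm.
Diagonal AOV on the new format = 2·arctan(21.1942 / (2 × 66.2416)) = 2·arctan(0.15998) ≈ 18.1779°.

18.178°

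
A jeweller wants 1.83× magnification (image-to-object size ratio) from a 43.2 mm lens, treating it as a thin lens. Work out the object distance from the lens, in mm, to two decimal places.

66.81 mm

With m = dᵢ/dₒ and 1/f = 1/dₒ + 1/dᵢ, substituting dᵢ = m·dₒ gives 1/f = (1 + 1/m)/dₒ, hence dₒ = f·(1 + 1/m).
dₒ = 43.2 × (1 + 1/1.83) = 43.2 × 1.54645 ≈ 66.807 mm.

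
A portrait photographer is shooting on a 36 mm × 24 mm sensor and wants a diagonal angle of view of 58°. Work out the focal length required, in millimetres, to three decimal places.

Sensor diagonal = √(36² + 24²) = √1872.0000 ≈ 43.2666 mm.
From α = 2·arctan(d/2f) we get f = d / (2·tan(α/2)).
With d = 43.2666 mm and α/2 = 29°, tan(α/2) ≈ 0.55431, so f ≈ 43.2666 / 1.10862 ≈ 39.0275 mm.

39.028 mm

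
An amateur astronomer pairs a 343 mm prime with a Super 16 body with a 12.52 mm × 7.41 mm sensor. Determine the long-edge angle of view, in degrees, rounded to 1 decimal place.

2.1°

Angle of view α = 2·arctan(w/2f) with w = 12.52 mm and f = 343 mm.
w/2f = 0.01825; arctan(0.01825) ≈ 1.0456°, so α ≈ 2.0911°.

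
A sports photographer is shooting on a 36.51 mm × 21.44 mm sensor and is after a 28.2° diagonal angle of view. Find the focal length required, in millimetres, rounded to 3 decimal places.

84.281 mm

Sensor diagonal = √(36.51² + 21.44²) = √1792.6537 ≈ 42.3397 mm.
From α = 2·arctan(d/2f) we get f = d / (2·tan(α/2)).
With d = 42.3397 mm and α/2 = 14.1°, tan(α/2) ≈ 0.25118, so f ≈ 42.3397 / 0.50237 ≈ 84.2808 mm.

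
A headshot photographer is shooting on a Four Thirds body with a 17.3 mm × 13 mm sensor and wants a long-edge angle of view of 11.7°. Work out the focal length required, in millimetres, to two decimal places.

From α = 2·arctan(w/2f) we get f = w / (2·tan(α/2)).
With w = 17.3 mm and α/2 = 5.85°, tan(α/2) ≈ 0.10246, so f ≈ 17.3 / 0.20492 ≈ 84.4248 mm.

84.42 mm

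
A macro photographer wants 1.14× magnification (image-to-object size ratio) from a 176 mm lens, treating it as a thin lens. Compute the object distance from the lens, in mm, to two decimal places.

With m = dᵢ/dₒ and 1/f = 1/dₒ + 1/dᵢ, substituting dᵢ = m·dₒ gives 1/f = (1 + 1/m)/dₒ, hence dₒ = f·(1 + 1/m).
dₒ = 176 × (1 + 1/1.14) = 176 × 1.87719 ≈ 330.386 mm.

330.39 mm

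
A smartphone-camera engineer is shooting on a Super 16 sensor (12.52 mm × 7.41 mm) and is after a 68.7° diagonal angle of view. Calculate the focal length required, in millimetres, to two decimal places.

Sensor diagonal = √(12.52² + 7.41²) = √211.6585 ≈ 14.5485 mm.
From α = 2·arctan(d/2f) we get f = d / (2·tan(α/2)).
With d = 14.5485 mm and α/2 = 34.35°, tan(α/2) ≈ 0.68343, so f ≈ 14.5485 / 1.36687 ≈ 10.6437 mm.

10.64 mm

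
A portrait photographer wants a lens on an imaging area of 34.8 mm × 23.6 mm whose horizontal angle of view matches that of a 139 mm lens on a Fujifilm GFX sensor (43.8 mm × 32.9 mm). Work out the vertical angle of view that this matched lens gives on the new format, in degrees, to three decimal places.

Equal horizontal AOV ⇒ f₂ = f₁ · 34.8/43.8 = 139 × 0.79452 ≈ 110.4384 mm.
Vertical AOV on the new format = 2·arctan(23.6 / (2 × 110.4384)) = 2·arctan(0.10685) ≈ 12.1975°.

12.197°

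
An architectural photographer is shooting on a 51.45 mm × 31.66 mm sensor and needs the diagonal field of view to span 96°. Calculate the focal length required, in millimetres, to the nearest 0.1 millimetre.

Sensor diagonal = √(51.45² + 31.66²) = √3649.4581 ≈ 60.4107 mm.
From α = 2·arctan(d/2f) we get f = d / (2·tan(α/2)).
With d = 60.4107 mm and α/2 = 48°, tan(α/2) ≈ 1.11061, so f ≈ 60.4107 / 2.22123 ≈ 27.1970 mm.

27.2 mm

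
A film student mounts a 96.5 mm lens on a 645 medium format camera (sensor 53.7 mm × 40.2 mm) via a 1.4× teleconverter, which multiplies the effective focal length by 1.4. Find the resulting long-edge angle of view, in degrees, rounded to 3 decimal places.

22.481°

Effective focal length f = 96.5 × 1.4 = 135.1 mm.
α = 2·arctan(53.7 / (2 × 135.1)) = 2·arctan(0.19874) ≈ 22.4812°.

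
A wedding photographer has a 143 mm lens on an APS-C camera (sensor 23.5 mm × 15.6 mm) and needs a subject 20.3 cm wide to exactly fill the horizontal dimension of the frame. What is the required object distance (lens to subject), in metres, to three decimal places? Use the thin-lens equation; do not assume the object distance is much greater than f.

W: 20.3 cm = 203 mm.
Magnification m = w/W = dᵢ/dₒ; combined with 1/f = 1/dₒ + 1/dᵢ this gives dₒ = f·(1 + W/w).
dₒ = 143 mm × (1 + 203/23.5) = 143 × 9.6383 ≈ 1378.277 mm = 1.37828 m.

1.378 m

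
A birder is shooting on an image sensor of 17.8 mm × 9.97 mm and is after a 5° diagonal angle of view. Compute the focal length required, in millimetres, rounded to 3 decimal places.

Sensor diagonal = √(17.8² + 9.97²) = √416.2409 ≈ 20.4020 mm.
From α = 2·arctan(d/2f) we get f = d / (2·tan(α/2)).
With d = 20.4020 mm and α/2 = 2.5°, tan(α/2) ≈ 0.04366, so f ≈ 20.4020 / 0.08732 ≈ 233.6411 mm.

233.641 mm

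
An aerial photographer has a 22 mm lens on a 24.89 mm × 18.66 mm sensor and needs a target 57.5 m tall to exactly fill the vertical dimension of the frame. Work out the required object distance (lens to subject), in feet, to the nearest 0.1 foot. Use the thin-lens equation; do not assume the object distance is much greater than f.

222.5 ft

W: 57.5 m = 57500 mm.
Magnification m = h/W = dᵢ/dₒ; combined with 1/f = 1/dₒ + 1/dᵢ this gives dₒ = f·(1 + W/h).
dₒ = 22 mm × (1 + 57500/18.66) = 22 × 3082.4577 ≈ 67814.069 mm = 67814.069/304.8 ft = 222.487 ft.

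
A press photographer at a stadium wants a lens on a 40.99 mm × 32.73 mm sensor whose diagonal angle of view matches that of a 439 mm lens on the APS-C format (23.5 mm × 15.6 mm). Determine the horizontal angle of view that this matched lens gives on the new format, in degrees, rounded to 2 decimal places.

2.88°

Sensor diagonal = √(23.5² + 15.6²) = √795.6100 ≈ 28.2066 mm.
Sensor diagonal = √(40.99² + 32.73²) = √2751.4330 ≈ 52.4541 mm.
Equal diagonal AOV ⇒ f₂ = f₁ · 52.4541/28.2066 = 439 × 1.85964 ≈ 816.3829 mm.
Horizontal AOV on the new format = 2·arctan(40.99 / (2 × 816.3829)) = 2·arctan(0.02510) ≈ 2.8762°.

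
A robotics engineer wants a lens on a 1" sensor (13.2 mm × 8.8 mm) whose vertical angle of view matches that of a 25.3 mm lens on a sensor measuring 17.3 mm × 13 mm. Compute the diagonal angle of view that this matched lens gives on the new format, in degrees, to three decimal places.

49.704°

Equal vertical AOV ⇒ f₂ = f₁ · 8.8/13 = 25.3 × 0.67692 ≈ 17.1262 mm.
Sensor diagonal = √(13.2² + 8.8²) = √251.6800 ≈ 15.8644 mm.
Diagonal AOV on the new format = 2·arctan(15.8644 / (2 × 17.1262)) = 2·arctan(0.46316) ≈ 49.7037°.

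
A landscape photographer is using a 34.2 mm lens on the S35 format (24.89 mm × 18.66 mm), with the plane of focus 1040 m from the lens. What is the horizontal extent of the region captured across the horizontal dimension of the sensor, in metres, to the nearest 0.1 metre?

dₒ: 1040 m = 1.04e+06 mm.
Similar triangles through the lens centre give W/dₒ = w/dᵢ; with 1/f = 1/dₒ + 1/dᵢ this gives W = w·(dₒ − f)/f.
W = 24.89 mm × (1.04e+06 − 34.2) / 34.2 = 24.89 × 30408.3567 ≈ 756863.999 mm = 756.864 m.

756.9 m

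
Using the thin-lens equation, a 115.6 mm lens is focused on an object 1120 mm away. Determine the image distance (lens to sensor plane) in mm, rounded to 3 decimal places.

1/dᵢ = 1/f − 1/dₒ = 1/115.6 − 1/1120 = 0.0077577 mm⁻¹.
dᵢ = 1/0.0077577 ≈ 128.9048 mm.

128.905 mm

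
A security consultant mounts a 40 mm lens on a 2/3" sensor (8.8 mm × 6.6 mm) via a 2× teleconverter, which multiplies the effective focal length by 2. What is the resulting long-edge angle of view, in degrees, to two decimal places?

6.30°

Effective focal length f = 40 × 2 = 80 mm.
α = 2·arctan(8.8 / (2 × 80)) = 2·arctan(0.05500) ≈ 6.2962°.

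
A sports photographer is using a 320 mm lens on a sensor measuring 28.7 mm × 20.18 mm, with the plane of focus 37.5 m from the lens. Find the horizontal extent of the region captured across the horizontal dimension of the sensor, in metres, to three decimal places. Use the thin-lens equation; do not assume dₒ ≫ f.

dₒ: 37.5 m = 37500 mm.
Similar triangles through the lens centre give W/dₒ = w/dᵢ; with 1/f = 1/dₒ + 1/dᵢ this gives W = w·(dₒ − f)/f.
W = 28.7 mm × (37500 − 320) / 320 = 28.7 × 116.1875 ≈ 3334.581 mm = 3.33458 m.

3.335 m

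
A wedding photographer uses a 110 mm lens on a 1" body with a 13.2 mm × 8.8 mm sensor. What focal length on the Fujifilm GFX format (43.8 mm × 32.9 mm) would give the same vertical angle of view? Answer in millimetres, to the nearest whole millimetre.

Equal angle of view means equal height/f ratio, so f₂ = f₁ · (height₂/height₁) = 110 × 32.9/8.8.
f₂ = 110 × 3.73864 ≈ 411.250 mm.

411 mm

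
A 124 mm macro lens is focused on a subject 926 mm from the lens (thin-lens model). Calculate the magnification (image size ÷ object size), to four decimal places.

Thin lens: 1/f = 1/dₒ + 1/dᵢ → 1/dᵢ = 1/124 − 1/926 = 0.0069846 mm⁻¹, so dᵢ ≈ 143.1721 mm.
Magnification m = dᵢ/dₒ = 143.1721/926 ≈ 0.15461.

0.1546×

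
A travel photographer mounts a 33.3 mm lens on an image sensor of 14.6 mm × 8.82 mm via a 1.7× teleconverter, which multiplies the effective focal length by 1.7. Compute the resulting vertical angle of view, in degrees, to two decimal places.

Effective focal length f = 33.3 × 1.7 = 56.61 mm.
α = 2·arctan(8.82 / (2 × 56.61)) = 2·arctan(0.07790) ≈ 8.9089°.

8.91°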